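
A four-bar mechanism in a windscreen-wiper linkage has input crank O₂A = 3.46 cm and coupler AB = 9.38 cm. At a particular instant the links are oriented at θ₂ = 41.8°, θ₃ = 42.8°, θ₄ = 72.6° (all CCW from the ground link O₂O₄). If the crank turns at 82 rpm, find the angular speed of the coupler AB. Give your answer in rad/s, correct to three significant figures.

ω₂ = 8.587 rad/s (from 82 rpm).
Differentiating the loop-closure r₂e^{iθ₂}+r₃e^{iθ₃}=r₁+r₄e^{iθ₄} gives r₂ω₂e^{iθ₂}+r₃ω₃e^{iθ₃}=r₄ω₄e^{iθ₄}.
Eliminating the other unknown: ω₃ = r₂ω₂ sin(θ₄−θ₂) / [r₃ sin(θ₃−θ₄)].
Numerator sine = +0.51204; denominator sine = -0.49697.
Result = 0.0346·8.587·(+0.51204) / (0.0938·(-0.49697)) = -3.2635 rad/s; magnitude 3.2635 rad/s.

3.26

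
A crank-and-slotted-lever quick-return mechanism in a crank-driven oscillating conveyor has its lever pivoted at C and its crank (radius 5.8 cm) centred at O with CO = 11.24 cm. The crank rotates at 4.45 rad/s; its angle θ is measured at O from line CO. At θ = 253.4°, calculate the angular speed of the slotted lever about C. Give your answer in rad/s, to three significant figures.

0.544

ω = 4.45 rad/s
Crank pin A relative to C: A = (d + r cosθ, r sinθ); lever angle φ = atan2(r sinθ, d + r cosθ).
Differentiating tanφ: φ̇ = rω(d cosθ + r)/(d² + r² + 2dr cosθ).
d² + r² + 2dr cosθ = |CA|² = 0.0122728 m²;  d cosθ + r = +0.025889 m.
|ω_lever| = |0.058·4.45·+0.025889| / 0.0122728 = 0.54444 rad/s.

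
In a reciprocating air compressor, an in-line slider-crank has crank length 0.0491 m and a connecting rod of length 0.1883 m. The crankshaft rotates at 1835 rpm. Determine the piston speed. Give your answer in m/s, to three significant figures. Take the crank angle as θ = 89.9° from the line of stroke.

9.44

ω = 2π·1835/60 = 192.2 rad/s
For an in-line slider-crank, x = r cosθ + √(L² − r² sin²θ), so v = −rω sinθ·[1 + r cosθ/√(L² − r² sin²θ)].
With r = 0.0491 m, L = 0.1883 m, θ = 89.9°: √(L² − r² sin²θ) = 0.18179 m.
v = −0.0491·192.2·1.00000·[1 + 0.0491·0.00175/0.18179] = -9.4395 m/s.
|v| = 9.4395 m/s.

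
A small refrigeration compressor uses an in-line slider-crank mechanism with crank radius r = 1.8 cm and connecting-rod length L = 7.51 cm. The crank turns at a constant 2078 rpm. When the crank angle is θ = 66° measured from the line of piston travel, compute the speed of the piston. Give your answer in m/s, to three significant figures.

ω = 2π·2078/60 = 217.6 rad/s
For an in-line slider-crank, x = r cosθ + √(L² − r² sin²θ), so v = −rω sinθ·[1 + r cosθ/√(L² − r² sin²θ)].
With r = 0.018 m, L = 0.0751 m, θ = 66°: √(L² − r² sin²θ) = 0.073278 m.
v = −0.018·217.6·0.91355·[1 + 0.018·0.40674/0.073278] = -3.9358 m/s.
|v| = 3.9358 m/s.

3.94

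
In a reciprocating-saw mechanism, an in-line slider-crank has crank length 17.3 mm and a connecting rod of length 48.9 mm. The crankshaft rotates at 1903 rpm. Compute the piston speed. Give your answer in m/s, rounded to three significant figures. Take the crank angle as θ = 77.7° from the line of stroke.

3.64

ω = 2π·1903/60 = 199.3 rad/s
For an in-line slider-crank, x = r cosθ + √(L² − r² sin²θ), so v = −rω sinθ·[1 + r cosθ/√(L² − r² sin²θ)].
With r = 0.0173 m, L = 0.0489 m, θ = 77.7°: √(L² − r² sin²θ) = 0.045886 m.
v = −0.0173·199.3·0.97705·[1 + 0.0173·0.21303/0.045886] = -3.639 m/s.
|v| = 3.639 m/s.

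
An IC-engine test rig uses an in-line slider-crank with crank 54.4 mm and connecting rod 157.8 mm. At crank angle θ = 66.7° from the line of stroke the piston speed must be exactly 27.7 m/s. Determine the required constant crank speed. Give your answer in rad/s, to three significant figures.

485

For an in-line slider-crank, |v_piston| = rω|sinθ|·[1 + r cosθ/√(L² − r² sin²θ)].
With r = 0.0544 m, L = 0.1578 m, θ = 66.7°: the bracketed kinematic factor |dx/dθ| = 0.057146 m.
ω = v/|dx/dθ| = 27.7/0.057146 = 484.72 rad/s.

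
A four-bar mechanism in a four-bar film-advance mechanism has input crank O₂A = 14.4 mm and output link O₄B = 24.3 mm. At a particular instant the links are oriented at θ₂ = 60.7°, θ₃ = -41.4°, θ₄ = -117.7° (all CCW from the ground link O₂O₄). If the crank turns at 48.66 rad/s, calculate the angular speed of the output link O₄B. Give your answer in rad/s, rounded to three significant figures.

ω₂ = 48.66 rad/s
Differentiating the loop-closure r₂e^{iθ₂}+r₃e^{iθ₃}=r₁+r₄e^{iθ₄} gives r₂ω₂e^{iθ₂}+r₃ω₃e^{iθ₃}=r₄ω₄e^{iθ₄}.
Eliminating the other unknown: ω₄ = r₂ω₂ sin(θ₂−θ₃) / [r₄ sin(θ₄−θ₃)].
Numerator sine = +0.97778; denominator sine = -0.97155.
Result = 0.0144·48.66·(+0.97778) / (0.0243·(-0.97155)) = -29.021 rad/s; magnitude 29.021 rad/s.

29.0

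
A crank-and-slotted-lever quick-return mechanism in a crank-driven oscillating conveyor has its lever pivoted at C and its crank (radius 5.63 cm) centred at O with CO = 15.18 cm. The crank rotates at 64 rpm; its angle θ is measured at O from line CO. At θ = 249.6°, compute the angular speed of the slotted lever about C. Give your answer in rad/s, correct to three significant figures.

0.0631

ω = 6.702 rad/s (from 64 rpm).
Crank pin A relative to C: A = (d + r cosθ, r sinθ); lever angle φ = atan2(r sinθ, d + r cosθ).
Differentiating tanφ: φ̇ = rω(d cosθ + r)/(d² + r² + 2dr cosθ).
d² + r² + 2dr cosθ = |CA|² = 0.0202549 m²;  d cosθ + r = +0.0033868 m.
|ω_lever| = |0.0563·6.702·+0.0033868| / 0.0202549 = 0.063092 rad/s.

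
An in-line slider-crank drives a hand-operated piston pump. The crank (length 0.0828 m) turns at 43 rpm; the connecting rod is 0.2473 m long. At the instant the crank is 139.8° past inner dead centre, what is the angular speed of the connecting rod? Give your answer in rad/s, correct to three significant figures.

ω = 4.503 rad/s (converted from 43 rpm).
The rod makes angle φ with the slider axis where L sinφ = r sinθ; differentiating, L cosφ·φ̇ = r ω cosθ.
L cosφ = √(L² − r² sin²θ) = 0.24146 m.
|ω_rod| = r ω |cosθ| / √(L² − r² sin²θ) = 0.0828·4.503·0.76380/0.24146 = 1.1794 rad/s.

1.18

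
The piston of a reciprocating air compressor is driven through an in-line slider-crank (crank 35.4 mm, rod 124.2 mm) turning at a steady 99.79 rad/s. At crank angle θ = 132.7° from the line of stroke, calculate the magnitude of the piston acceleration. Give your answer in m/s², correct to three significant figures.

245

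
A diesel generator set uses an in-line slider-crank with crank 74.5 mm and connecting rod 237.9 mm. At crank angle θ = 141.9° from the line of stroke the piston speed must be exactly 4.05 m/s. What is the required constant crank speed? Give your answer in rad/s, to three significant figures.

For an in-line slider-crank, |v_piston| = rω|sinθ|·[1 + r cosθ/√(L² − r² sin²θ)].
With r = 0.0745 m, L = 0.2379 m, θ = 141.9°: the bracketed kinematic factor |dx/dθ| = 0.034423 m.
ω = v/|dx/dθ| = 4.05/0.034423 = 117.65 rad/s.

118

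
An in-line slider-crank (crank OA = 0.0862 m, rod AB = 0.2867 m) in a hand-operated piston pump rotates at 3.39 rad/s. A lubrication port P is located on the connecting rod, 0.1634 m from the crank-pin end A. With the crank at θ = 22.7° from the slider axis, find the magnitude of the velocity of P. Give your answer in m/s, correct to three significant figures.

ω = 3.39 rad/s.  Crank-pin speed |V_A| = rω = 0.29222 m/s, perpendicular to OA.
Rod angle: sinφ = −(r/L) sinθ ⇒ φ = -6.663°; ω_rod = −rω cosθ/√(L²−r²sin²θ) = -0.94669 rad/s.
V_P = V_A + ω_rod × AP, with AP = 0.1634 m along the rod.
Components: V_Px = −rω sinθ − a·ω_rod·sinφ = -0.13072 m/s;  V_Py = rω cosθ + a·ω_rod·cosφ = +0.11594 m/s.
|V_P| = √(V_Px² + V_Py²) = 0.17472 m/s.

0.175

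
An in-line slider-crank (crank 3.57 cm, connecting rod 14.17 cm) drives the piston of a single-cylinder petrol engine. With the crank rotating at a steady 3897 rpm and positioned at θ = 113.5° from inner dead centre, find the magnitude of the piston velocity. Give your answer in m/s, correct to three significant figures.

ω = 2π·3897/60 = 408.1 rad/s
For an in-line slider-crank, x = r cosθ + √(L² − r² sin²θ), so v = −rω sinθ·[1 + r cosθ/√(L² − r² sin²θ)].
With r = 0.0357 m, L = 0.1417 m, θ = 113.5°: √(L² − r² sin²θ) = 0.13787 m.
v = −0.0357·408.1·0.91706·[1 + 0.0357·-0.39875/0.13787] = -11.981 m/s.
|v| = 11.981 m/s.

12.0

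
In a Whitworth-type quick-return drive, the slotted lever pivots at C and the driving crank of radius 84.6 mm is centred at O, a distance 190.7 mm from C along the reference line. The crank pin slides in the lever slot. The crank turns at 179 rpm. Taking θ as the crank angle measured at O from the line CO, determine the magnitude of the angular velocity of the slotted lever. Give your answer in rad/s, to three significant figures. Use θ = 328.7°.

5.52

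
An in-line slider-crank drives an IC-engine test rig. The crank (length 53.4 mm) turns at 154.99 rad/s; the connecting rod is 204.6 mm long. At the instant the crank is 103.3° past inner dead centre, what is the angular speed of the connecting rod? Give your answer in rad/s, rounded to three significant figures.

9.62

ω = 155 rad/s
The rod makes angle φ with the slider axis where L sinφ = r sinθ; differentiating, L cosφ·φ̇ = r ω cosθ.
L cosφ = √(L² − r² sin²θ) = 0.19789 m.
|ω_rod| = r ω |cosθ| / √(L² − r² sin²θ) = 0.0534·155·0.23005/0.19789 = 9.6215 rad/s.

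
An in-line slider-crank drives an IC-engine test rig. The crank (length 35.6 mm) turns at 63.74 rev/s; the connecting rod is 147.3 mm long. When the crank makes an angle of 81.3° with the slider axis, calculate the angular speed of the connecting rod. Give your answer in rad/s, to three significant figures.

15.1

ω = 400.5 rad/s (converted from 63.74 rev/s).
The rod makes angle φ with the slider axis where L sinφ = r sinθ; differentiating, L cosφ·φ̇ = r ω cosθ.
L cosφ = √(L² − r² sin²θ) = 0.14303 m.
|ω_rod| = r ω |cosθ| / √(L² − r² sin²θ) = 0.0356·400.5·0.15126/0.14303 = 15.077 rad/s.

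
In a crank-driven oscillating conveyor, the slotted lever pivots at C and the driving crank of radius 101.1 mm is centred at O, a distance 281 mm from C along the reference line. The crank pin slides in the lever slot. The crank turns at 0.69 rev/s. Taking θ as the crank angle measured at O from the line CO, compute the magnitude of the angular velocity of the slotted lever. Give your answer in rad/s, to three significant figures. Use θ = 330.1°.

ω = 4.335 rad/s (from 0.69 rev/s).
Crank pin A relative to C: A = (d + r cosθ, r sinθ); lever angle φ = atan2(r sinθ, d + r cosθ).
Differentiating tanφ: φ̇ = rω(d cosθ + r)/(d² + r² + 2dr cosθ).
d² + r² + 2dr cosθ = |CA|² = 0.138438 m²;  d cosθ + r = +0.3447 m.
|ω_lever| = |0.1011·4.335·+0.3447| / 0.138438 = 1.0914 rad/s.

1.09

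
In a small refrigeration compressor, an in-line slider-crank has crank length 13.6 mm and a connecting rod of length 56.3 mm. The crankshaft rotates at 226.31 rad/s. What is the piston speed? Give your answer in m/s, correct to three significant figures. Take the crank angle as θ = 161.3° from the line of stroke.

ω = 226.3 rad/s
For an in-line slider-crank, x = r cosθ + √(L² − r² sin²θ), so v = −rω sinθ·[1 + r cosθ/√(L² − r² sin²θ)].
With r = 0.0136 m, L = 0.0563 m, θ = 161.3°: √(L² − r² sin²θ) = 0.056131 m.
v = −0.0136·226.3·0.32061·[1 + 0.0136·-0.94721/0.056131] = -0.76032 m/s.
|v| = 0.76032 m/s.

0.760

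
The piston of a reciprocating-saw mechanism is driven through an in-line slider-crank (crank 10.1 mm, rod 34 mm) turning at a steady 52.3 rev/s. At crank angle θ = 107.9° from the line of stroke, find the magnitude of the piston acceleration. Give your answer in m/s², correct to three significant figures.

ω = 2π·52.3 = 328.6 rad/s
x(θ) = r cosθ + √(L² − r² sin²θ); with ω constant, a = ω²·d²x/dθ².
d²x/dθ² = −r cosθ − r²(cos2θ)/√u − r⁴ sin²2θ/(4u^{3/2}),  u = L² − r² sin²θ = 0.00106363 m².
Substituting r = 0.0101 m, L = 0.034 m, θ = 107.9°: d²x/dθ² = +0.0056155 m.
a = ω²·d²x/dθ² = (328.6)²·(+0.0056155) = +606.39 m/s²;  |a| = 606.39 m/s².

606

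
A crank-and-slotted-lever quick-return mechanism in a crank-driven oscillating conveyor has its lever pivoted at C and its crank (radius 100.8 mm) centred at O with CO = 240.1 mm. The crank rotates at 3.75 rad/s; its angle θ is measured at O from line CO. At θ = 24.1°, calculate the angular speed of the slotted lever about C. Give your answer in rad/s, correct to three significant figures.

1.08

ω = 3.75 rad/s
Crank pin A relative to C: A = (d + r cosθ, r sinθ); lever angle φ = atan2(r sinθ, d + r cosθ).
Differentiating tanφ: φ̇ = rω(d cosθ + r)/(d² + r² + 2dr cosθ).
d² + r² + 2dr cosθ = |CA|² = 0.111994 m²;  d cosθ + r = +0.31997 m.
|ω_lever| = |0.1008·3.75·+0.31997| / 0.111994 = 1.08 rad/s.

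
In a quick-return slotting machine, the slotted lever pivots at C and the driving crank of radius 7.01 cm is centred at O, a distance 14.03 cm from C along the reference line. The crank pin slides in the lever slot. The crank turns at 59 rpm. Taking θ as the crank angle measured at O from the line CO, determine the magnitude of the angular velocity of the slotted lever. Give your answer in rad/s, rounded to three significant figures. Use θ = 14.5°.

2.04

ω = 6.178 rad/s (from 59 rpm).
Crank pin A relative to C: A = (d + r cosθ, r sinθ); lever angle φ = atan2(r sinθ, d + r cosθ).
Differentiating tanφ: φ̇ = rω(d cosθ + r)/(d² + r² + 2dr cosθ).
d² + r² + 2dr cosθ = |CA|² = 0.0436416 m²;  d cosθ + r = +0.20593 m.
|ω_lever| = |0.0701·6.178·+0.20593| / 0.0436416 = 2.0437 rad/s.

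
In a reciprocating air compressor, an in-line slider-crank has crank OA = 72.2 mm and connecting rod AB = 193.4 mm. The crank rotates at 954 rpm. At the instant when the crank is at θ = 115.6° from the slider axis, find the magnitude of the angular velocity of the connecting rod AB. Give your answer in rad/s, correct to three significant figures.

17.1

ω = 99.9 rad/s (converted from 954 rpm).
The rod makes angle φ with the slider axis where L sinφ = r sinθ; differentiating, L cosφ·φ̇ = r ω cosθ.
L cosφ = √(L² − r² sin²θ) = 0.18211 m.
|ω_rod| = r ω |cosθ| / √(L² − r² sin²θ) = 0.0722·99.9·0.43209/0.18211 = 17.114 rad/s.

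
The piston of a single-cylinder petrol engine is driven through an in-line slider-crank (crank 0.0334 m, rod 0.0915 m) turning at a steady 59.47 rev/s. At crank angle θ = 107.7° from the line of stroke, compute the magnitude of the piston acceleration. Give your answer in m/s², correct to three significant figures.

ω = 2π·59.5 = 373.7 rad/s
x(θ) = r cosθ + √(L² − r² sin²θ); with ω constant, a = ω²·d²x/dθ².
d²x/dθ² = −r cosθ − r²(cos2θ)/√u − r⁴ sin²2θ/(4u^{3/2}),  u = L² − r² sin²θ = 0.00735981 m².
Substituting r = 0.0334 m, L = 0.0915 m, θ = 107.7°: d²x/dθ² = +0.020589 m.
a = ω²·d²x/dθ² = (373.7)²·(+0.020589) = +2874.7 m/s²;  |a| = 2874.7 m/s².

2870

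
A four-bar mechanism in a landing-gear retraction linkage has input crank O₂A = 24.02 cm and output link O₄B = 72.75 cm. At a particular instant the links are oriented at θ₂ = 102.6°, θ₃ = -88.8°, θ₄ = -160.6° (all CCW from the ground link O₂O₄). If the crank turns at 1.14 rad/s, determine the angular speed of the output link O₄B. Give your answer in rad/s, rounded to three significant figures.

0.0783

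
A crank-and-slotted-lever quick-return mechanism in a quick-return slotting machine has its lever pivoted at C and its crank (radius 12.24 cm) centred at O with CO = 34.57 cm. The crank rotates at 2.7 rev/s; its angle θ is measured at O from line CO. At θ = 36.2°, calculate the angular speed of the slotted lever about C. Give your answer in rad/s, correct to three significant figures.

ω = 16.96 rad/s (from 2.7 rev/s).
Crank pin A relative to C: A = (d + r cosθ, r sinθ); lever angle φ = atan2(r sinθ, d + r cosθ).
Differentiating tanφ: φ̇ = rω(d cosθ + r)/(d² + r² + 2dr cosθ).
d² + r² + 2dr cosθ = |CA|² = 0.202781 m²;  d cosθ + r = +0.40137 m.
|ω_lever| = |0.1224·16.96·+0.40137| / 0.202781 = 4.11 rad/s.

4.11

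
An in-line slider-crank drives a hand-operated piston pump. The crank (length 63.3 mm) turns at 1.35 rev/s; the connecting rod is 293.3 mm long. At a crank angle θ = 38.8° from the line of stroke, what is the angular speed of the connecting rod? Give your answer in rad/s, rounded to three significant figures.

1.44

ω = 8.482 rad/s (converted from 1.35 rev/s).
The rod makes angle φ with the slider axis where L sinφ = r sinθ; differentiating, L cosφ·φ̇ = r ω cosθ.
L cosφ = √(L² − r² sin²θ) = 0.29061 m.
|ω_rod| = r ω |cosθ| / √(L² − r² sin²θ) = 0.0633·8.482·0.77934/0.29061 = 1.4399 rad/s.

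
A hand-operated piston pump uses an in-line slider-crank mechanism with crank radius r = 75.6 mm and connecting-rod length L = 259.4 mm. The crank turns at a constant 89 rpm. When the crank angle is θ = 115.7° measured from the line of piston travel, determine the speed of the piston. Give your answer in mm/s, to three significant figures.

ω = 2π·89/60 = 9.32 rad/s
For an in-line slider-crank, x = r cosθ + √(L² − r² sin²θ), so v = −rω sinθ·[1 + r cosθ/√(L² − r² sin²θ)].
With r = 0.0756 m, L = 0.2594 m, θ = 115.7°: √(L² − r² sin²θ) = 0.2503 m.
v = −0.0756·9.32·0.90108·[1 + 0.0756·-0.43366/0.2503] = -0.55173 m/s.
|v| = 0.55173 m/s = 551.73 mm/s.

552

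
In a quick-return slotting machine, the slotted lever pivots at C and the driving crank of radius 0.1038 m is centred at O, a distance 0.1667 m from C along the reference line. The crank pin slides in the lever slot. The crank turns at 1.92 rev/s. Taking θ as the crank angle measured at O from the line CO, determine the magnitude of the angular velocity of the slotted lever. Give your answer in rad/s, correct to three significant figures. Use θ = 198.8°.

11.7

ω = 12.06 rad/s (from 1.92 rev/s).
Crank pin A relative to C: A = (d + r cosθ, r sinθ); lever angle φ = atan2(r sinθ, d + r cosθ).
Differentiating tanφ: φ̇ = rω(d cosθ + r)/(d² + r² + 2dr cosθ).
d² + r² + 2dr cosθ = |CA|² = 0.00580271 m²;  d cosθ + r = -0.054006 m.
|ω_lever| = |0.1038·12.06·-0.054006| / 0.00580271 = 11.654 rad/s.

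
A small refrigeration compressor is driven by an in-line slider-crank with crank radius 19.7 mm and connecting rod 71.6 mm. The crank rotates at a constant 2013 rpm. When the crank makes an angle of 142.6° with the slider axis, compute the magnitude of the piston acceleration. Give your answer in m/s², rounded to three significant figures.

627

ω = 2π·2013/60 = 210.8 rad/s
x(θ) = r cosθ + √(L² − r² sin²θ); with ω constant, a = ω²·d²x/dθ².
d²x/dθ² = −r cosθ − r²(cos2θ)/√u − r⁴ sin²2θ/(4u^{3/2}),  u = L² − r² sin²θ = 0.00498339 m².
Substituting r = 0.0197 m, L = 0.0716 m, θ = 142.6°: d²x/dθ² = +0.014109 m.
a = ω²·d²x/dθ² = (210.8)²·(+0.014109) = +626.96 m/s²;  |a| = 626.96 m/s².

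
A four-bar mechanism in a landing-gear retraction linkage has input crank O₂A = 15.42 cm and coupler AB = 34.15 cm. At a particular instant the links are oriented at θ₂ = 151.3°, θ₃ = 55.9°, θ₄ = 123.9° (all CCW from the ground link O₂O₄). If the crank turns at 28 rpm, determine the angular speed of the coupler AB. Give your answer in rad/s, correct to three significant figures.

ω₂ = 2.932 rad/s (from 28 rpm).
Differentiating the loop-closure r₂e^{iθ₂}+r₃e^{iθ₃}=r₁+r₄e^{iθ₄} gives r₂ω₂e^{iθ₂}+r₃ω₃e^{iθ₃}=r₄ω₄e^{iθ₄}.
Eliminating the other unknown: ω₃ = r₂ω₂ sin(θ₄−θ₂) / [r₃ sin(θ₃−θ₄)].
Numerator sine = -0.46020; denominator sine = -0.92718.
Result = 0.1542·2.932·(-0.46020) / (0.3415·(-0.92718)) = +0.65714 rad/s; magnitude 0.65714 rad/s.

0.657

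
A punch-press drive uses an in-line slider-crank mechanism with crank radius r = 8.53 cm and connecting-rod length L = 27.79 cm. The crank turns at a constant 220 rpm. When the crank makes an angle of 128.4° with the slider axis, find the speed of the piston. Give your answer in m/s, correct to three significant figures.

ω = 2π·220/60 = 23.04 rad/s
For an in-line slider-crank, x = r cosθ + √(L² − r² sin²θ), so v = −rω sinθ·[1 + r cosθ/√(L² − r² sin²θ)].
With r = 0.0853 m, L = 0.2779 m, θ = 128.4°: √(L² − r² sin²θ) = 0.26974 m.
v = −0.0853·23.04·0.78369·[1 + 0.0853·-0.62115/0.26974] = -1.2376 m/s.
|v| = 1.2376 m/s.

1.24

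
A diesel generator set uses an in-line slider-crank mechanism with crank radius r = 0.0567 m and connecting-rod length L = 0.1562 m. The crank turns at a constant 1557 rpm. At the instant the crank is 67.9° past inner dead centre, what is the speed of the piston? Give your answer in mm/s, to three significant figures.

9810

ω = 2π·1557/60 = 163 rad/s
For an in-line slider-crank, x = r cosθ + √(L² − r² sin²θ), so v = −rω sinθ·[1 + r cosθ/√(L² − r² sin²θ)].
With r = 0.0567 m, L = 0.1562 m, θ = 67.9°: √(L² − r² sin²θ) = 0.1471 m.
v = −0.0567·163·0.92653·[1 + 0.0567·0.37622/0.1471] = -9.8078 m/s.
|v| = 9.8078 m/s = 9807.8 mm/s.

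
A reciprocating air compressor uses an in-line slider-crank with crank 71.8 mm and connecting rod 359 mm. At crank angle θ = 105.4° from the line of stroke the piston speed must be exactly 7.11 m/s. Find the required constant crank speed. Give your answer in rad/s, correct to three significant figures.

For an in-line slider-crank, |v_piston| = rω|sinθ|·[1 + r cosθ/√(L² − r² sin²θ)].
With r = 0.0718 m, L = 0.359 m, θ = 105.4°: the bracketed kinematic factor |dx/dθ| = 0.065475 m.
ω = v/|dx/dθ| = 7.11/0.065475 = 108.59 rad/s.

109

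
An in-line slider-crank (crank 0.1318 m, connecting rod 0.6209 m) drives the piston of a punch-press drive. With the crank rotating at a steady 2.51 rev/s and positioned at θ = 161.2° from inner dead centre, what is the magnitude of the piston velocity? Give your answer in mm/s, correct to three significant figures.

535

ω = 2π·2.51 = 15.77 rad/s
For an in-line slider-crank, x = r cosθ + √(L² − r² sin²θ), so v = −rω sinθ·[1 + r cosθ/√(L² − r² sin²θ)].
With r = 0.1318 m, L = 0.6209 m, θ = 161.2°: √(L² − r² sin²θ) = 0.61945 m.
v = −0.1318·15.77·0.32227·[1 + 0.1318·-0.94665/0.61945] = -0.53494 m/s.
|v| = 0.53494 m/s = 534.94 mm/s.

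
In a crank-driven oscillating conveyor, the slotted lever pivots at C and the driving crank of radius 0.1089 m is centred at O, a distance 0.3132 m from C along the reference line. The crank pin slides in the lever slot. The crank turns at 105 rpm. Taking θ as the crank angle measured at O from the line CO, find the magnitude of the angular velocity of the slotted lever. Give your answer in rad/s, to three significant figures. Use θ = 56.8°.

ω = 11 rad/s (from 105 rpm).
Crank pin A relative to C: A = (d + r cosθ, r sinθ); lever angle φ = atan2(r sinθ, d + r cosθ).
Differentiating tanφ: φ̇ = rω(d cosθ + r)/(d² + r² + 2dr cosθ).
d² + r² + 2dr cosθ = |CA|² = 0.147305 m²;  d cosθ + r = +0.2804 m.
|ω_lever| = |0.1089·11·+0.2804| / 0.147305 = 2.2793 rad/s.

2.28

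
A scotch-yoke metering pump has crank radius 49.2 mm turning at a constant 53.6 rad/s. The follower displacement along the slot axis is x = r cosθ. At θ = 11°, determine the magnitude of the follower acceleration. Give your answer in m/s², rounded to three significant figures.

ω = 53.6 rad/s
x = r cosθ ⇒ ẍ = −rω² cosθ (ω constant).
|a| = rω²|cosθ| = 0.0492·(53.6)²·|cos 11°| = 138.75 m/s².

139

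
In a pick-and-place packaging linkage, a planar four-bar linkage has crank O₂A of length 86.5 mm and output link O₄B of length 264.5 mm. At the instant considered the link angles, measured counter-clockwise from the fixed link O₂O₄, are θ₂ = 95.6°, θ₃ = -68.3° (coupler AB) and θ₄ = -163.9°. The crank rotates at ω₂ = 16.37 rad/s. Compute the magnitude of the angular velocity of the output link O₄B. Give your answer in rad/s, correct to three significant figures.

1.49

ω₂ = 16.37 rad/s
Differentiating the loop-closure r₂e^{iθ₂}+r₃e^{iθ₃}=r₁+r₄e^{iθ₄} gives r₂ω₂e^{iθ₂}+r₃ω₃e^{iθ₃}=r₄ω₄e^{iθ₄}.
Eliminating the other unknown: ω₄ = r₂ω₂ sin(θ₂−θ₃) / [r₄ sin(θ₄−θ₃)].
Numerator sine = +0.27731; denominator sine = -0.99523.
Result = 0.0865·16.37·(+0.27731) / (0.2645·(-0.99523)) = -1.4917 rad/s; magnitude 1.4917 rad/s.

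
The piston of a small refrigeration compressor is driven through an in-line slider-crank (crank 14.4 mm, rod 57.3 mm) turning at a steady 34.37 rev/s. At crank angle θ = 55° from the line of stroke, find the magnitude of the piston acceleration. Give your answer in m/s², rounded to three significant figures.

ω = 2π·34.4 = 216 rad/s
x(θ) = r cosθ + √(L² − r² sin²θ); with ω constant, a = ω²·d²x/dθ².
d²x/dθ² = −r cosθ − r²(cos2θ)/√u − r⁴ sin²2θ/(4u^{3/2}),  u = L² − r² sin²θ = 0.00314415 m².
Substituting r = 0.0144 m, L = 0.0573 m, θ = 55°: d²x/dθ² = -0.0070485 m.
a = ω²·d²x/dθ² = (216)²·(-0.0070485) = -328.71 m/s²;  |a| = 328.71 m/s².

329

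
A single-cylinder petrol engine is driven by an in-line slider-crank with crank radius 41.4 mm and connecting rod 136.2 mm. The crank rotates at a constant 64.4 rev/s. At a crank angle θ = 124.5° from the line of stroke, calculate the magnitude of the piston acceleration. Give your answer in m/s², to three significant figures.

ω = 2π·64.4 = 404.6 rad/s
x(θ) = r cosθ + √(L² − r² sin²θ); with ω constant, a = ω²·d²x/dθ².
d²x/dθ² = −r cosθ − r²(cos2θ)/√u − r⁴ sin²2θ/(4u^{3/2}),  u = L² − r² sin²θ = 0.0173863 m².
Substituting r = 0.0414 m, L = 0.1362 m, θ = 124.5°: d²x/dθ² = +0.027828 m.
a = ω²·d²x/dθ² = (404.6)²·(+0.027828) = +4556.4 m/s²;  |a| = 4556.4 m/s².

4560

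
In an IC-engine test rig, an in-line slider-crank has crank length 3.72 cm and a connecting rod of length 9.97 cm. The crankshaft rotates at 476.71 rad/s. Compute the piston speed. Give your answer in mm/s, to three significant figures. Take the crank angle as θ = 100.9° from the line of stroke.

16100

ω = 476.7 rad/s
For an in-line slider-crank, x = r cosθ + √(L² − r² sin²θ), so v = −rω sinθ·[1 + r cosθ/√(L² − r² sin²θ)].
With r = 0.0372 m, L = 0.0997 m, θ = 100.9°: √(L² − r² sin²θ) = 0.092767 m.
v = −0.0372·476.7·0.98196·[1 + 0.0372·-0.18910/0.092767] = -16.093 m/s.
|v| = 16.093 m/s = 16093 mm/s.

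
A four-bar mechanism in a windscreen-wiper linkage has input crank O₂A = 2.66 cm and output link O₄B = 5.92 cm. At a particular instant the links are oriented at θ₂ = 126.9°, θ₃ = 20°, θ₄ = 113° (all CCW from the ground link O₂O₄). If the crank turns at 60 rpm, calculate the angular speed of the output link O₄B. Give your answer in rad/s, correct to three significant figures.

ω₂ = 6.283 rad/s (from 60 rpm).
Differentiating the loop-closure r₂e^{iθ₂}+r₃e^{iθ₃}=r₁+r₄e^{iθ₄} gives r₂ω₂e^{iθ₂}+r₃ω₃e^{iθ₃}=r₄ω₄e^{iθ₄}.
Eliminating the other unknown: ω₄ = r₂ω₂ sin(θ₂−θ₃) / [r₄ sin(θ₄−θ₃)].
Numerator sine = +0.95681; denominator sine = +0.99863.
Result = 0.0266·6.283·(+0.95681) / (0.0592·(+0.99863)) = +2.705 rad/s; magnitude 2.705 rad/s.

2.70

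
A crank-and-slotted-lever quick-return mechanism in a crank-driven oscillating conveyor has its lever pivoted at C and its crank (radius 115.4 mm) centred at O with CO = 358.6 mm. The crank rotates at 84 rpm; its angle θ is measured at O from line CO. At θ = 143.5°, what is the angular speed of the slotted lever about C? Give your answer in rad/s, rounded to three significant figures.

ω = 8.796 rad/s (from 84 rpm).
Crank pin A relative to C: A = (d + r cosθ, r sinθ); lever angle φ = atan2(r sinθ, d + r cosθ).
Differentiating tanφ: φ̇ = rω(d cosθ + r)/(d² + r² + 2dr cosθ).
d² + r² + 2dr cosθ = |CA|² = 0.07538 m²;  d cosθ + r = -0.17286 m.
|ω_lever| = |0.1154·8.796·-0.17286| / 0.07538 = 2.3279 rad/s.

2.33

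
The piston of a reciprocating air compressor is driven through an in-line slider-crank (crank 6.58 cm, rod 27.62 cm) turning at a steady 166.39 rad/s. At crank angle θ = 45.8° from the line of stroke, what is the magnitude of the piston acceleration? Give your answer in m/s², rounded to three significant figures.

ω = 166.4 rad/s
x(θ) = r cosθ + √(L² − r² sin²θ); with ω constant, a = ω²·d²x/dθ².
d²x/dθ² = −r cosθ − r²(cos2θ)/√u − r⁴ sin²2θ/(4u^{3/2}),  u = L² − r² sin²θ = 0.0740612 m².
Substituting r = 0.0658 m, L = 0.2762 m, θ = 45.8°: d²x/dθ² = -0.045662 m.
a = ω²·d²x/dθ² = (166.4)²·(-0.045662) = -1264.2 m/s²;  |a| = 1264.2 m/s².

1260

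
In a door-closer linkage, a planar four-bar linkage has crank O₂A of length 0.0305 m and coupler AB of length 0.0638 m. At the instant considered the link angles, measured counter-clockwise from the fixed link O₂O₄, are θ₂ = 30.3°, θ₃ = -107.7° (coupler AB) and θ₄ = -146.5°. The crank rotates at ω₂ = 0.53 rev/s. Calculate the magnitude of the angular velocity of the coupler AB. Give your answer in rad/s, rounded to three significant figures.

ω₂ = 3.33 rad/s (from 0.53 rev/s).
Differentiating the loop-closure r₂e^{iθ₂}+r₃e^{iθ₃}=r₁+r₄e^{iθ₄} gives r₂ω₂e^{iθ₂}+r₃ω₃e^{iθ₃}=r₄ω₄e^{iθ₄}.
Eliminating the other unknown: ω₃ = r₂ω₂ sin(θ₄−θ₂) / [r₃ sin(θ₃−θ₄)].
Numerator sine = -0.05582; denominator sine = +0.62660.
Result = 0.0305·3.33·(-0.05582) / (0.0638·(+0.62660)) = -0.14182 rad/s; magnitude 0.14182 rad/s.

0.142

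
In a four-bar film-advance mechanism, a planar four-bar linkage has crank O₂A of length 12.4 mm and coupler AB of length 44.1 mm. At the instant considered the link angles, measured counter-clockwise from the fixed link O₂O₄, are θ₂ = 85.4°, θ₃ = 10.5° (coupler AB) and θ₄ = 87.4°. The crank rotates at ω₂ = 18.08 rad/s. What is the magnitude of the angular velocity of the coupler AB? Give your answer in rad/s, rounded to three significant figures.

0.182

ω₂ = 18.08 rad/s
Differentiating the loop-closure r₂e^{iθ₂}+r₃e^{iθ₃}=r₁+r₄e^{iθ₄} gives r₂ω₂e^{iθ₂}+r₃ω₃e^{iθ₃}=r₄ω₄e^{iθ₄}.
Eliminating the other unknown: ω₃ = r₂ω₂ sin(θ₄−θ₂) / [r₃ sin(θ₃−θ₄)].
Numerator sine = +0.03490; denominator sine = -0.97398.
Result = 0.0124·18.08·(+0.03490) / (0.0441·(-0.97398)) = -0.18216 rad/s; magnitude 0.18216 rad/s.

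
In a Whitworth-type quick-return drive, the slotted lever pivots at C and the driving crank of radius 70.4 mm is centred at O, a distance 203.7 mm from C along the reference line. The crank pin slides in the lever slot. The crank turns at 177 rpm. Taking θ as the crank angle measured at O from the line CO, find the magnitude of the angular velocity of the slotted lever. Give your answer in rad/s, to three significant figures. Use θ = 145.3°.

5.54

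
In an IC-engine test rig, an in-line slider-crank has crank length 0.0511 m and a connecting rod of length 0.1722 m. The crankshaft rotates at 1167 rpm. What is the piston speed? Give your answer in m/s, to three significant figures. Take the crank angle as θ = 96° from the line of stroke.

ω = 2π·1167/60 = 122.2 rad/s
For an in-line slider-crank, x = r cosθ + √(L² − r² sin²θ), so v = −rω sinθ·[1 + r cosθ/√(L² − r² sin²θ)].
With r = 0.0511 m, L = 0.1722 m, θ = 96°: √(L² − r² sin²θ) = 0.16453 m.
v = −0.0511·122.2·0.99452·[1 + 0.0511·-0.10453/0.16453] = -6.009 m/s.
|v| = 6.009 m/s.

6.01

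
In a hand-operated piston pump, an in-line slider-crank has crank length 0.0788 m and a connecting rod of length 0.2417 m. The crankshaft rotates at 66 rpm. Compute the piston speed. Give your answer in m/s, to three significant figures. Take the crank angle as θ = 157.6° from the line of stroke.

0.144

ω = 2π·66/60 = 6.912 rad/s
For an in-line slider-crank, x = r cosθ + √(L² − r² sin²θ), so v = −rω sinθ·[1 + r cosθ/√(L² − r² sin²θ)].
With r = 0.0788 m, L = 0.2417 m, θ = 157.6°: √(L² − r² sin²θ) = 0.23983 m.
v = −0.0788·6.912·0.38107·[1 + 0.0788·-0.92455/0.23983] = -0.14449 m/s.
|v| = 0.14449 m/s.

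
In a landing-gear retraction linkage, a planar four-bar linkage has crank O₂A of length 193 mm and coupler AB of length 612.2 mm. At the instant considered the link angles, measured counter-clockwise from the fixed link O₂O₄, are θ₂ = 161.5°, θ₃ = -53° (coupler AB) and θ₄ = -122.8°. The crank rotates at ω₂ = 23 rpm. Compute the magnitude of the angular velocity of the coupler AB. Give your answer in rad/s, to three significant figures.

ω₂ = 2.409 rad/s (from 23 rpm).
Differentiating the loop-closure r₂e^{iθ₂}+r₃e^{iθ₃}=r₁+r₄e^{iθ₄} gives r₂ω₂e^{iθ₂}+r₃ω₃e^{iθ₃}=r₄ω₄e^{iθ₄}.
Eliminating the other unknown: ω₃ = r₂ω₂ sin(θ₄−θ₂) / [r₃ sin(θ₃−θ₄)].
Numerator sine = +0.96902; denominator sine = +0.93849.
Result = 0.193·2.409·(+0.96902) / (0.6122·(+0.93849)) = +0.78401 rad/s; magnitude 0.78401 rad/s.

0.784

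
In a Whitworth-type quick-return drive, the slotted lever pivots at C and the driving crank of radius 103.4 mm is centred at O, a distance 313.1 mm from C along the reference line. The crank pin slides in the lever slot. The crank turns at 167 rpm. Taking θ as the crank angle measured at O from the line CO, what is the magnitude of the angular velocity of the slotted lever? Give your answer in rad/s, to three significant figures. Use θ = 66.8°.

3.05

ω = 17.49 rad/s (from 167 rpm).
Crank pin A relative to C: A = (d + r cosθ, r sinθ); lever angle φ = atan2(r sinθ, d + r cosθ).
Differentiating tanφ: φ̇ = rω(d cosθ + r)/(d² + r² + 2dr cosθ).
d² + r² + 2dr cosθ = |CA|² = 0.134231 m²;  d cosθ + r = +0.22674 m.
|ω_lever| = |0.1034·17.49·+0.22674| / 0.134231 = 3.0546 rad/s.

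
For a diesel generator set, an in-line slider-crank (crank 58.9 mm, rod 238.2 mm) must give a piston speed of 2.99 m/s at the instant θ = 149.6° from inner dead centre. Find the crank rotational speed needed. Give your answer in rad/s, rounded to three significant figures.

For an in-line slider-crank, |v_piston| = rω|sinθ|·[1 + r cosθ/√(L² − r² sin²θ)].
With r = 0.0589 m, L = 0.2382 m, θ = 149.6°: the bracketed kinematic factor |dx/dθ| = 0.023398 m.
ω = v/|dx/dθ| = 2.99/0.023398 = 127.79 rad/s.

128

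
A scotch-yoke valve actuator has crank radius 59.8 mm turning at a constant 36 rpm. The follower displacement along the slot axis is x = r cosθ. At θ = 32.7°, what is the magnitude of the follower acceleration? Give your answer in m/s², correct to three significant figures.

ω = 3.77 rad/s (from 36 rpm).
x = r cosθ ⇒ ẍ = −rω² cosθ (ω constant).
|a| = rω²|cosθ| = 0.0598·(3.77)²·|cos 32.7°| = 0.71519 m/s².

0.715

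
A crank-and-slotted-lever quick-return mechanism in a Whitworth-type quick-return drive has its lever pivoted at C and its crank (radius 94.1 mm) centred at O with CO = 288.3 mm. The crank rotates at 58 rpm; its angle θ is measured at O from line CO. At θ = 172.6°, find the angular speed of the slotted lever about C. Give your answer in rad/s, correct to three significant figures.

ω = 6.074 rad/s (from 58 rpm).
Crank pin A relative to C: A = (d + r cosθ, r sinθ); lever angle φ = atan2(r sinθ, d + r cosθ).
Differentiating tanφ: φ̇ = rω(d cosθ + r)/(d² + r² + 2dr cosθ).
d² + r² + 2dr cosθ = |CA|² = 0.0381655 m²;  d cosθ + r = -0.1918 m.
|ω_lever| = |0.0941·6.074·-0.1918| / 0.0381655 = 2.8722 rad/s.

2.87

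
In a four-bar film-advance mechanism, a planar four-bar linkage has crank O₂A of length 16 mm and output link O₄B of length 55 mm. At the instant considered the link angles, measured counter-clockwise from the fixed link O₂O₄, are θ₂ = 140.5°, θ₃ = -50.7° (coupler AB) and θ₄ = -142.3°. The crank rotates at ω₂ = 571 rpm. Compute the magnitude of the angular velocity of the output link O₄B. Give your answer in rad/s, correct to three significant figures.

3.38

ω₂ = 59.79 rad/s (from 571 rpm).
Differentiating the loop-closure r₂e^{iθ₂}+r₃e^{iθ₃}=r₁+r₄e^{iθ₄} gives r₂ω₂e^{iθ₂}+r₃ω₃e^{iθ₃}=r₄ω₄e^{iθ₄}.
Eliminating the other unknown: ω₄ = r₂ω₂ sin(θ₂−θ₃) / [r₄ sin(θ₄−θ₃)].
Numerator sine = -0.19423; denominator sine = -0.99961.
Result = 0.016·59.79·(-0.19423) / (0.055·(-0.99961)) = +3.38 rad/s; magnitude 3.38 rad/s.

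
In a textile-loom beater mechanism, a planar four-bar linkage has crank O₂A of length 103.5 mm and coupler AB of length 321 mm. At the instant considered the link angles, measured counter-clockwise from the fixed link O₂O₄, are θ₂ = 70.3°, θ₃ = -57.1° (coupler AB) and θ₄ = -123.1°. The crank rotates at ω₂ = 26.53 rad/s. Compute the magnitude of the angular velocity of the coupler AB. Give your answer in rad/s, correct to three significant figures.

2.17

ω₂ = 26.53 rad/s
Differentiating the loop-closure r₂e^{iθ₂}+r₃e^{iθ₃}=r₁+r₄e^{iθ₄} gives r₂ω₂e^{iθ₂}+r₃ω₃e^{iθ₃}=r₄ω₄e^{iθ₄}.
Eliminating the other unknown: ω₃ = r₂ω₂ sin(θ₄−θ₂) / [r₃ sin(θ₃−θ₄)].
Numerator sine = +0.23175; denominator sine = +0.91355.
Result = 0.1035·26.53·(+0.23175) / (0.321·(+0.91355)) = +2.17 rad/s; magnitude 2.17 rad/s.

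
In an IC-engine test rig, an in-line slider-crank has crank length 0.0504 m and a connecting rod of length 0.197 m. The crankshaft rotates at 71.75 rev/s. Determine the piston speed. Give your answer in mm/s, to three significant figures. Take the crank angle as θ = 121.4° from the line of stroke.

ω = 2π·71.8 = 450.8 rad/s
For an in-line slider-crank, x = r cosθ + √(L² − r² sin²θ), so v = −rω sinθ·[1 + r cosθ/√(L² − r² sin²θ)].
With r = 0.0504 m, L = 0.197 m, θ = 121.4°: √(L² − r² sin²θ) = 0.19225 m.
v = −0.0504·450.8·0.85355·[1 + 0.0504·-0.52101/0.19225] = -16.745 m/s.
|v| = 16.745 m/s = 16745 mm/s.

16700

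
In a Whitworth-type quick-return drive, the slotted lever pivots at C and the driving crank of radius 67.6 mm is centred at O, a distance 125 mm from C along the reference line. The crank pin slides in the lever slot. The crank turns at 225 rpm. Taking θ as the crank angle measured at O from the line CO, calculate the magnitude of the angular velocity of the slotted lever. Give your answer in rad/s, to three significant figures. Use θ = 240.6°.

0.835

ω = 23.56 rad/s (from 225 rpm).
Crank pin A relative to C: A = (d + r cosθ, r sinθ); lever angle φ = atan2(r sinθ, d + r cosθ).
Differentiating tanφ: φ̇ = rω(d cosθ + r)/(d² + r² + 2dr cosθ).
d² + r² + 2dr cosθ = |CA|² = 0.0118985 m²;  d cosθ + r = +0.006237 m.
|ω_lever| = |0.0676·23.56·+0.006237| / 0.0118985 = 0.83492 rad/s.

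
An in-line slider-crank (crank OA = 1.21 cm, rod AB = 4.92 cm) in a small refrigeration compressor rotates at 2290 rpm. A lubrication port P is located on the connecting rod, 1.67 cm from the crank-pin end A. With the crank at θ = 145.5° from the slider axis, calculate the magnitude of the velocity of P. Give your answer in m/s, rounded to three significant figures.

ω = 239.8 rad/s.  Crank-pin speed |V_A| = rω = 2.9017 m/s, perpendicular to OA.
Rod angle: sinφ = −(r/L) sinθ ⇒ φ = -8.007°; ω_rod = −rω cosθ/√(L²−r²sin²θ) = +49.083 rad/s.
V_P = V_A + ω_rod × AP, with AP = 0.0167 m along the rod.
Components: V_Px = −rω sinθ − a·ω_rod·sinφ = -1.5293 m/s;  V_Py = rω cosθ + a·ω_rod·cosφ = -1.5797 m/s.
|V_P| = √(V_Px² + V_Py²) = 2.1987 m/s.

2.20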